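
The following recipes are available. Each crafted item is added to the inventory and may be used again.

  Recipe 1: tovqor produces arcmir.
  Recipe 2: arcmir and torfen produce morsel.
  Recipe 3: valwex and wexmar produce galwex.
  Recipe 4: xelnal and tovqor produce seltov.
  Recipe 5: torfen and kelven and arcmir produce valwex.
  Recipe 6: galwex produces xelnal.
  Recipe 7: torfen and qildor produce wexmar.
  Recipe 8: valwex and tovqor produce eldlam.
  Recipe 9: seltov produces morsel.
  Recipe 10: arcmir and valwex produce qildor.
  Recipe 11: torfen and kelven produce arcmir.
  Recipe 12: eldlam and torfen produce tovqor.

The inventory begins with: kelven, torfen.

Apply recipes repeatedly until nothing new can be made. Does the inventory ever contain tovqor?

No

tovqor would need eldlam and torfen (Recipe 12), but eldlam is never obtained.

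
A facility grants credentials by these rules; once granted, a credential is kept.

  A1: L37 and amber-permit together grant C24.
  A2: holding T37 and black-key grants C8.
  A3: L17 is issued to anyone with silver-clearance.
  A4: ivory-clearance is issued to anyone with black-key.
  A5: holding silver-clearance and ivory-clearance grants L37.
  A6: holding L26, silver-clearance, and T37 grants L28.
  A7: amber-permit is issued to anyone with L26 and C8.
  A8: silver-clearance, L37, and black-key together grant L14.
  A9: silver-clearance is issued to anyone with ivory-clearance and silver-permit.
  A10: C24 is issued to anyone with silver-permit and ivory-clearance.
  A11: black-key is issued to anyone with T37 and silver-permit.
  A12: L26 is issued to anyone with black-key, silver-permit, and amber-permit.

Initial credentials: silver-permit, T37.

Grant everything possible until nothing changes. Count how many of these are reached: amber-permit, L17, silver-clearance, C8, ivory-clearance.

Holding T37 and silver-permit grants black-key (A11).
Holding T37 and black-key grants C8 (A2).
Holding black-key grants ivory-clearance (A4).
Holding ivory-clearance and silver-permit grants silver-clearance (A9).
Holding silver-clearance grants L17 (A3).
amber-permit would need L26 and C8 (A7), but L26 is never granted.
L17: reached.
silver-clearance: reached.
C8: reached.
ivory-clearance: reached.
Reached: L17, silver-clearance, C8, and ivory-clearance — 4 of the 5.

4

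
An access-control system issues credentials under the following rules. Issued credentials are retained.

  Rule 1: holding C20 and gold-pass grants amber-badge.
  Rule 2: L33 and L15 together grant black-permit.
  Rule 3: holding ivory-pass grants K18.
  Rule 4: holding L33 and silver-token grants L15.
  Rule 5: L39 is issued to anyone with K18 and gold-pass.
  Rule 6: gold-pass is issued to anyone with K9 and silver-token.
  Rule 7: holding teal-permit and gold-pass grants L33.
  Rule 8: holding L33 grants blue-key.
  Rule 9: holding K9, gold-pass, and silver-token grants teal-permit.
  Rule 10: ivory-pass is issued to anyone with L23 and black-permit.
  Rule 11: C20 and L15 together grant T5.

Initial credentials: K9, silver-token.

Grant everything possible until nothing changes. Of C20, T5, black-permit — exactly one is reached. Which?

Holding K9 and silver-token grants gold-pass (Rule 6).
Holding K9, gold-pass, and silver-token grants teal-permit (Rule 9).
Holding teal-permit and gold-pass grants L33 (Rule 7).
Holding L33 and silver-token grants L15 (Rule 4).
Holding L33 and L15 grants black-permit (Rule 2).
No rule produces C20, and it is not given. T5 would need C20 and L15 (Rule 11), but C20 is never granted.

black-permit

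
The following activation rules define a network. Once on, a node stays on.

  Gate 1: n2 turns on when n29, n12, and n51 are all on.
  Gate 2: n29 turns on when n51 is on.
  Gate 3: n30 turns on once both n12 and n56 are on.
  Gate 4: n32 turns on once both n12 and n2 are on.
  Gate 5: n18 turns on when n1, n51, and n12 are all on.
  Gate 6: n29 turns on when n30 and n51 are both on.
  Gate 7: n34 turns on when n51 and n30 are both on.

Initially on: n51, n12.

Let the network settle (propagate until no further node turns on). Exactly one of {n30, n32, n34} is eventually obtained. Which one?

n32

Gate 2: n51 on → n29 on.
Gate 1: n29, n12, and n51 on → n2 on.
Gate 4: n12 and n2 on → n32 on.
n30 would need n12 and n56 (Gate 3), but n56 never turns on. n34 would need n51 and n30 (Gate 7), but n30 never turns on.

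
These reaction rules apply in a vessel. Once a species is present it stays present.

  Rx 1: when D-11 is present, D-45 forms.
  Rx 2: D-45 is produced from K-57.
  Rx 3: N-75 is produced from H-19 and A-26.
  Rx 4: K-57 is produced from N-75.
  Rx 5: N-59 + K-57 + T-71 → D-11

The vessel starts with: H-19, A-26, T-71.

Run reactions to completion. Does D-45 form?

H-19 and A-26 present → N-75 forms (Rx 3).
N-75 present → K-57 forms (Rx 4).
K-57 present → D-45 forms (Rx 2).

Yes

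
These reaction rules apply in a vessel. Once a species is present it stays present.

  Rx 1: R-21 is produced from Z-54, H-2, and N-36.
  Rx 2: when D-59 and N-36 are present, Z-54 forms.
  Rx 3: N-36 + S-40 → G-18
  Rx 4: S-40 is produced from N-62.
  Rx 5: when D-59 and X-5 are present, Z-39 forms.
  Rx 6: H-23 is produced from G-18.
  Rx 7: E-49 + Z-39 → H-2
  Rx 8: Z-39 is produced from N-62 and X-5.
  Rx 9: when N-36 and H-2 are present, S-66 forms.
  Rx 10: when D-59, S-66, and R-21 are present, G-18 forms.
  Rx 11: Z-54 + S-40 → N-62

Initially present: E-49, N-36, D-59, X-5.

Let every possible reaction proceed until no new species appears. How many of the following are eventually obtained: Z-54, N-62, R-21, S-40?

D-59 and X-5 present → Z-39 forms (Rx 5).
D-59 and N-36 present → Z-54 forms (Rx 2).
E-49 and Z-39 present → H-2 forms (Rx 7).
Z-54, H-2, and N-36 present → R-21 forms (Rx 1).
Z-54: reached.
N-62 would need Z-54 and S-40 (Rx 11), but S-40 never forms.
R-21: reached.
S-40 would need N-62 (Rx 4), but N-62 never forms.
Reached: Z-54 and R-21 — 2 of the 4.

2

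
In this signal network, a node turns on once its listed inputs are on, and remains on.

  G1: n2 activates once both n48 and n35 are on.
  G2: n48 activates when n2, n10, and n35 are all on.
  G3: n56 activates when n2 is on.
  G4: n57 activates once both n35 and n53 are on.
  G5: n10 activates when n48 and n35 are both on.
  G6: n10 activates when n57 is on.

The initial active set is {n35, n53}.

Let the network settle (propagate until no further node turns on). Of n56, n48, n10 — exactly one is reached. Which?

n35 and n53 are on, so n57 activates (G4).
G6: n57 on → n10 on.
n56 would need n2 (G3), but n2 never turns on. n48 would need n2, n10, and n35 (G2), but n2 never turns on.

n10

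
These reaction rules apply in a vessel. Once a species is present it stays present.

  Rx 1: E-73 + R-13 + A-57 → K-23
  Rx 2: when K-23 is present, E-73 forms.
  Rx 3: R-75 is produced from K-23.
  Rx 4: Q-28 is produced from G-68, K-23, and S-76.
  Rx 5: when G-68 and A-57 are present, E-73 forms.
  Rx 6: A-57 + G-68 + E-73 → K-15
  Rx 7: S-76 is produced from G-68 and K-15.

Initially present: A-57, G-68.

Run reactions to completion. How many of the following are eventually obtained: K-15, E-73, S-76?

3

G-68 and A-57 present → E-73 forms (Rx 5).
A-57, G-68, and E-73 present → K-15 forms (Rx 6).
G-68 and K-15 present → S-76 forms (Rx 7).
K-15: reached.
E-73: reached.
S-76: reached.
All 3 are reached.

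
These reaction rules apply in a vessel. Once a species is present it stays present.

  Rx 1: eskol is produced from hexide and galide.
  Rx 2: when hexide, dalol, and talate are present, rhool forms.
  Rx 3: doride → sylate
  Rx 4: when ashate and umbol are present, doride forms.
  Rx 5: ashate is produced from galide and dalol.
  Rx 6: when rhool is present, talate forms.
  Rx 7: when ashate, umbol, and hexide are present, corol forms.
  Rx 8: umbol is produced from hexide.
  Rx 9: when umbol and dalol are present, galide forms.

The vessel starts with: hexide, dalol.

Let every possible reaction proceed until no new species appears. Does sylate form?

Yes

hexide present → umbol forms (Rx 8).
umbol and dalol present → galide forms (Rx 9).
galide and dalol present → ashate forms (Rx 5).
ashate and umbol present → doride forms (Rx 4).
doride present → sylate forms (Rx 3).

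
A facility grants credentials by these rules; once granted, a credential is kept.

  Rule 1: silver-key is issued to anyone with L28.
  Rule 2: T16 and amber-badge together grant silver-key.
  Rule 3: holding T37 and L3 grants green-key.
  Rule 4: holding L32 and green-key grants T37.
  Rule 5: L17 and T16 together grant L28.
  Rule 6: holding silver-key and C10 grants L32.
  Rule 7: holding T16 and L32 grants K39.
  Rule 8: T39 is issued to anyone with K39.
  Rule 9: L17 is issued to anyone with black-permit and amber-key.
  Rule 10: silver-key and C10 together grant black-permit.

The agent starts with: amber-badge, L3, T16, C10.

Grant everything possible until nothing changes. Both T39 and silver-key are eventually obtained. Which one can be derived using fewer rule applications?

silver-key: Holding T16 and amber-badge grants silver-key (Rule 2). [1 rule application]
T39: Holding T16 and amber-badge grants silver-key (Rule 2). Holding silver-key and C10 grants L32 (Rule 6). Holding T16 and L32 grants K39 (Rule 7). Holding K39 grants T39 (Rule 8). [4 rule applications]
silver-key needs fewer.

silver-key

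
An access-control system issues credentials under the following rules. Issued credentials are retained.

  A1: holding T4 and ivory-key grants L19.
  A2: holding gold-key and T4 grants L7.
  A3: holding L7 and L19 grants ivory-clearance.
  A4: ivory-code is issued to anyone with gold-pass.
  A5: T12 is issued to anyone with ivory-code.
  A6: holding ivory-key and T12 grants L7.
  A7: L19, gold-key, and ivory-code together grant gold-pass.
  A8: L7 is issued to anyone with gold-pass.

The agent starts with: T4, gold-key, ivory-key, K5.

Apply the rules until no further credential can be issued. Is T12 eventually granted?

T12 would need ivory-code (A5), but ivory-code is never granted.

No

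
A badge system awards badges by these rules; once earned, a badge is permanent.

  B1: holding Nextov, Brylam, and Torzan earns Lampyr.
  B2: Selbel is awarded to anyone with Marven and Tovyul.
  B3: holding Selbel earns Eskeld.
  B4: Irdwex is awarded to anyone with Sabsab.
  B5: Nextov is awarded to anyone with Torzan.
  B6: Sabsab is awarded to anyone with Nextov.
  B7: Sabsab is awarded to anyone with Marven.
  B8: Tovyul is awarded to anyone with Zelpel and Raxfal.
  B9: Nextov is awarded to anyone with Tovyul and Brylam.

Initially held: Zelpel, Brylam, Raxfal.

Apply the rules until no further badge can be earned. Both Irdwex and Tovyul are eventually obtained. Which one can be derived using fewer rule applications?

Tovyul: With Zelpel and Raxfal, Tovyul is earned (B8). [1 rule application]
Irdwex: With Zelpel and Raxfal, Tovyul is earned (B8). With Tovyul and Brylam, Nextov is earned (B9). With Nextov, Sabsab is earned (B6). With Sabsab, Irdwex is earned (B4). [4 rule applications]
Tovyul needs fewer.

Tovyul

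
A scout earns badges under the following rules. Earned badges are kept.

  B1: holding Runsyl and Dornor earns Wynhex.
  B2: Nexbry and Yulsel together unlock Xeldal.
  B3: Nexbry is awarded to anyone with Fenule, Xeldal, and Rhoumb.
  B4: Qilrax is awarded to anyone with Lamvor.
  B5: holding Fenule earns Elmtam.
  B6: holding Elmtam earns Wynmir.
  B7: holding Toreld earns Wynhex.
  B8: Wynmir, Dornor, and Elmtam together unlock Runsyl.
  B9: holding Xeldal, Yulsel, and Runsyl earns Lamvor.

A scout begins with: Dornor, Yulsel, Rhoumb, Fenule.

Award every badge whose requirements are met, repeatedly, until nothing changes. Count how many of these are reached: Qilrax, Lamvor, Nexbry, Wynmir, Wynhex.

With Fenule, Elmtam is earned (B5).
With Elmtam, Wynmir is earned (B6).
With Wynmir, Dornor, and Elmtam, Runsyl is earned (B8).
With Runsyl and Dornor, Wynhex is earned (B1).
Qilrax would need Lamvor (B4), but Lamvor is never earned.
Lamvor would need Xeldal, Yulsel, and Runsyl (B9), but Xeldal is never earned.
Nexbry would need Fenule, Xeldal, and Rhoumb (B3), but Xeldal is never earned.
Wynmir: reached.
Wynhex: reached.
Reached: Wynmir and Wynhex — 2 of the 5.

2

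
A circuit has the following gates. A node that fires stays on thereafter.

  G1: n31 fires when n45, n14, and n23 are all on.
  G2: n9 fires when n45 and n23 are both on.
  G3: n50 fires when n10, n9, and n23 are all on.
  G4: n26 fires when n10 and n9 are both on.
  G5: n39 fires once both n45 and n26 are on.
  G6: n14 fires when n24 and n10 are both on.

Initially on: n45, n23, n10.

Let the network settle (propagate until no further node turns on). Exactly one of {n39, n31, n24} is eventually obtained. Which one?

n39

G2: n45 and n23 on → n9 on.
G4: n10 and n9 on → n26 on.
G5: n45 and n26 on → n39 on.
No rule produces n24, and it is not given. n31 would need n45, n14, and n23 (G1), but n14 never turns on.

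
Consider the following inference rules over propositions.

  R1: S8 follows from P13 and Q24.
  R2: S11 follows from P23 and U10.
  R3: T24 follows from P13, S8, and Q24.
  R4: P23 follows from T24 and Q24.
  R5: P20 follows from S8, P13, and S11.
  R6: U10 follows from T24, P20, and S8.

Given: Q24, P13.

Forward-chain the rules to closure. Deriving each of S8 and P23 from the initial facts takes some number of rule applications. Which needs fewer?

S8: P13 and Q24 hold, so S8 follows (R1). [1 rule application]
P23: From P13 and Q24, R1 gives S8. From P13, S8, and Q24, R3 gives T24. From T24 and Q24, R4 gives P23. [3 rule applications]
S8 needs fewer.

S8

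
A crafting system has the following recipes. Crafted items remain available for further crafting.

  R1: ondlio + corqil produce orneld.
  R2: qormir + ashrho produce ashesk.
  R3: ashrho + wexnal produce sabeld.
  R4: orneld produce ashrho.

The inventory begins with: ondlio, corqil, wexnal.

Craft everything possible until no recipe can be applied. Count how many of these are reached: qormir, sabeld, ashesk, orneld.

2

Using R1, ondlio and corqil make orneld.
orneld → ashrho (R4).
Using R3, ashrho and wexnal make sabeld.
No rule produces qormir, and it is not given.
sabeld: reached.
ashesk would need qormir and ashrho (R2), but qormir is never obtained.
orneld: reached.
Reached: sabeld and orneld — 2 of the 4.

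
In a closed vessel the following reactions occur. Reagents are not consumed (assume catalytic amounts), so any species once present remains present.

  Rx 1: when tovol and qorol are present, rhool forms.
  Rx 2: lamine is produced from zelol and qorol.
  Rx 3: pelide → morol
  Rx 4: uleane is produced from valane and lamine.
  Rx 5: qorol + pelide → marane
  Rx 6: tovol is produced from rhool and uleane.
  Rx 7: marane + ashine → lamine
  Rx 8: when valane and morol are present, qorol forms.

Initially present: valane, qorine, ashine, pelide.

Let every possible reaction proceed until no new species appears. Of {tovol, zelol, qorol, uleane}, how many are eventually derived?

pelide present → morol forms (Rx 3).
valane and morol present → qorol forms (Rx 8).
qorol and pelide present → marane forms (Rx 5).
marane and ashine present → lamine forms (Rx 7).
valane and lamine present → uleane forms (Rx 4).
tovol would need rhool and uleane (Rx 6), but rhool never forms.
No rule produces zelol, and it is not given.
qorol: reached.
uleane: reached.
Reached: qorol and uleane — 2 of the 4.

2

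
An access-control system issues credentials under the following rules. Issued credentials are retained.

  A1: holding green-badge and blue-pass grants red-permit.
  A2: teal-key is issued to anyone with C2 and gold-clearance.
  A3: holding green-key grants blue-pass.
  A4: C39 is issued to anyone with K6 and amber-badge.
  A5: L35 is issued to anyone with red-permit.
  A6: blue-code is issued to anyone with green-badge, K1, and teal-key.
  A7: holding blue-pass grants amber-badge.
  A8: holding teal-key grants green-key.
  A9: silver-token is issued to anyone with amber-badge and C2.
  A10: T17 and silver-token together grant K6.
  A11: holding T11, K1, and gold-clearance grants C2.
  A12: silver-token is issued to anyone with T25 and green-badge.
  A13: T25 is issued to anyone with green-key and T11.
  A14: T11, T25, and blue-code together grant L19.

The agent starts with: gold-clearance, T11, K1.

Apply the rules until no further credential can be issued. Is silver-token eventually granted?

Yes

Holding T11, K1, and gold-clearance grants C2 (A11).
Holding C2 and gold-clearance grants teal-key (A2).
Holding teal-key grants green-key (A8).
Holding green-key grants blue-pass (A3).
Holding blue-pass grants amber-badge (A7).
Holding amber-badge and C2 grants silver-token (A9).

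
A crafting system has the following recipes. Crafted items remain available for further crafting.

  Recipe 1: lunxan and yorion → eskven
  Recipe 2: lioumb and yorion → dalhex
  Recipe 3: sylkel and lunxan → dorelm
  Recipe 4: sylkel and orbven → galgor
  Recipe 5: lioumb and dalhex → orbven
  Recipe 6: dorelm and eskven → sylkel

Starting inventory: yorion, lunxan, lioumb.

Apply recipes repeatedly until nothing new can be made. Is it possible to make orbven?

lioumb and yorion → dalhex (Recipe 2).
lioumb and dalhex → orbven (Recipe 5).

Yes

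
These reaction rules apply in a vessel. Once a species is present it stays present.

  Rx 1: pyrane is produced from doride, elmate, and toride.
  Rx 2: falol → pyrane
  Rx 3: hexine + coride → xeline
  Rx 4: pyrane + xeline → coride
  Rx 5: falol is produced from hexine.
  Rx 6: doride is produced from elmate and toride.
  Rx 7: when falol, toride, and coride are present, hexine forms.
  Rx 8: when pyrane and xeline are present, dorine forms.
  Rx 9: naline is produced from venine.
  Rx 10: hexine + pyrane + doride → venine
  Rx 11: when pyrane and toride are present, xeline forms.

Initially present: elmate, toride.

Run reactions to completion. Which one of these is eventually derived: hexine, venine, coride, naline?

coride

elmate and toride present → doride forms (Rx 6).
doride, elmate, and toride present → pyrane forms (Rx 1).
pyrane and toride present → xeline forms (Rx 11).
pyrane and xeline present → coride forms (Rx 4).
venine would need hexine, pyrane, and doride (Rx 10), but hexine never forms. hexine would need falol, toride, and coride (Rx 7), but falol never forms. naline would need venine (Rx 9), but venine never forms.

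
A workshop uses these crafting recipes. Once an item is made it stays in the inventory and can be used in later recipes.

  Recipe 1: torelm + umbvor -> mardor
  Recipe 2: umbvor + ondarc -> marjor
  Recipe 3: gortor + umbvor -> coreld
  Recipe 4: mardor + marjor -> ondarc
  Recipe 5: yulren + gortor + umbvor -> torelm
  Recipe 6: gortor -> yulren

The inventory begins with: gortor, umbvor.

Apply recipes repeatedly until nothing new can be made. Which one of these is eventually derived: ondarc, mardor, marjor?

mardor

gortor -> yulren (Recipe 6).
yulren + gortor + umbvor -> torelm (Recipe 5).
Using Recipe 1, torelm and umbvor make mardor.
marjor would need umbvor and ondarc (Recipe 2), but ondarc is never obtained. ondarc would need mardor and marjor (Recipe 4), but marjor is never obtained.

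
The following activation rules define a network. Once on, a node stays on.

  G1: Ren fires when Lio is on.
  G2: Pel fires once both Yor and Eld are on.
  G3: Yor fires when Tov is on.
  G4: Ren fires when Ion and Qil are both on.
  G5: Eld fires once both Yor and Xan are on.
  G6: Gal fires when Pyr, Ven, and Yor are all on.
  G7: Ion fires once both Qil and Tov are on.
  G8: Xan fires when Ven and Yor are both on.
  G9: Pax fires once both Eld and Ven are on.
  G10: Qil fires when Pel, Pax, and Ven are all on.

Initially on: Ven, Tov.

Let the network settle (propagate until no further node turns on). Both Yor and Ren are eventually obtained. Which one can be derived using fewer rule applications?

Yor

Yor: Tov is on, so Yor fires (G3). [1 rule application]
Ren: Tov is on, so Yor fires (G3). Ven and Yor are on, so Xan fires (G8). G5: Yor and Xan on → Eld on. G2: Yor and Eld on → Pel on. G9: Eld and Ven on → Pax on. G10: Pel, Pax, and Ven on → Qil on. Qil and Tov are on, so Ion fires (G7). Ion and Qil are on, so Ren fires (G4). [8 rule applications]
Yor needs fewer.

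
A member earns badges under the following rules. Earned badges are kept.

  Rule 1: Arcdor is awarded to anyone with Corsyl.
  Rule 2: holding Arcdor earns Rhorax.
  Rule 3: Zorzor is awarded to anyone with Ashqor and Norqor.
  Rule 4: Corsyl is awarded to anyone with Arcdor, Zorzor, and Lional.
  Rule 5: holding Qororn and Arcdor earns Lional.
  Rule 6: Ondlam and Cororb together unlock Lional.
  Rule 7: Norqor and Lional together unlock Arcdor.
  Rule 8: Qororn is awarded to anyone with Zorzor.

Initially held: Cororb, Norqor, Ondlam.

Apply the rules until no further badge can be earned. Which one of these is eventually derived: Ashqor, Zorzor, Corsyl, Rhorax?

With Ondlam and Cororb, Lional is earned (Rule 6).
With Norqor and Lional, Arcdor is earned (Rule 7).
With Arcdor, Rhorax is earned (Rule 2).
No rule produces Ashqor, and it is not given. Zorzor would need Ashqor and Norqor (Rule 3), but Ashqor is never earned. Corsyl would need Arcdor, Zorzor, and Lional (Rule 4), but Zorzor is never earned.

Rhorax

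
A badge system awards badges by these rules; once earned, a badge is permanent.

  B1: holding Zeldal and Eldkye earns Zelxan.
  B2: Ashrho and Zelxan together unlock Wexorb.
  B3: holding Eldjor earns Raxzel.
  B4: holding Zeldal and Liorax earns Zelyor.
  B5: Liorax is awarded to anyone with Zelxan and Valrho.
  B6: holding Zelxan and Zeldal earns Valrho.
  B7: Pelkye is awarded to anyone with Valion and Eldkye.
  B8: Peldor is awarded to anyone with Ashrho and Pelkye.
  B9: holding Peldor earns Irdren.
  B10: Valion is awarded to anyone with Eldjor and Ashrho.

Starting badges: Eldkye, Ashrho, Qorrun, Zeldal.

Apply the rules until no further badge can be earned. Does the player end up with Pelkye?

Pelkye would need Valion and Eldkye (B7), but Valion is never earned.

No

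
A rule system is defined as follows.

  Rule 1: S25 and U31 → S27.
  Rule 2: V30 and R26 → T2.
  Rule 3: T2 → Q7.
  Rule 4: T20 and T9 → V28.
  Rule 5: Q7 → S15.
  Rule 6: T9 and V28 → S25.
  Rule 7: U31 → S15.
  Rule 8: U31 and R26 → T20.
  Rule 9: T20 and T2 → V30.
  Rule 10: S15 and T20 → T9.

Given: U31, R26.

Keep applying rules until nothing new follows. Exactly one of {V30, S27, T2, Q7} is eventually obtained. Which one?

U31 and R26 hold, so T20 follows (Rule 8).
U31 holds, so S15 follows (Rule 7).
S15 and T20 hold, so T9 follows (Rule 10).
T20 and T9 hold, so V28 follows (Rule 4).
T9 and V28 hold, so S25 follows (Rule 6).
S25 and U31 hold, so S27 follows (Rule 1).
Q7 would need T2 (Rule 3), but T2 is never established. T2 would need V30 and R26 (Rule 2), but V30 is never established. V30 would need T20 and T2 (Rule 9), but T2 is never established.

S27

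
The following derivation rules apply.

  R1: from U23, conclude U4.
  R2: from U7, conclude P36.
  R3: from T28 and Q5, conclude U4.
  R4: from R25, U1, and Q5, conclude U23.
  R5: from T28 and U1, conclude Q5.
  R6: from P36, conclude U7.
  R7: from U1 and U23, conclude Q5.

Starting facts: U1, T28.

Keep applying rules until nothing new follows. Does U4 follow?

Yes

From T28 and U1, R5 gives Q5.
From T28 and Q5, R3 gives U4.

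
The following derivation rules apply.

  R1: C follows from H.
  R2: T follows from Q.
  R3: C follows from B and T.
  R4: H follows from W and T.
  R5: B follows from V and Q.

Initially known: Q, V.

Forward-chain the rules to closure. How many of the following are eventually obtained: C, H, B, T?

3

Q holds, so T follows (R2).
V and Q hold, so B follows (R5).
B and T hold, so C follows (R3).
C: reached.
H would need W and T (R4), but W is never established.
B: reached.
T: reached.
Reached: C, B, and T — 3 of the 4.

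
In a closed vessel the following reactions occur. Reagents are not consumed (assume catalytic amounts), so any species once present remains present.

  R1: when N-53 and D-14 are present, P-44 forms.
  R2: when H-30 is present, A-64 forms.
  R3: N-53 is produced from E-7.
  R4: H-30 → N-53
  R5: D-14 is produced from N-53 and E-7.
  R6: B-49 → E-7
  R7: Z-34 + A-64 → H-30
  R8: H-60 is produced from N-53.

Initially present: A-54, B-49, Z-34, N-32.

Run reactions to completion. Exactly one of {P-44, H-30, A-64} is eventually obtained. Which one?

P-44

B-49 present → E-7 forms (R6).
E-7 present → N-53 forms (R3).
N-53 and E-7 present → D-14 forms (R5).
N-53 and D-14 present → P-44 forms (R1).
H-30 would need Z-34 and A-64 (R7), but A-64 never forms. A-64 would need H-30 (R2), but H-30 never forms.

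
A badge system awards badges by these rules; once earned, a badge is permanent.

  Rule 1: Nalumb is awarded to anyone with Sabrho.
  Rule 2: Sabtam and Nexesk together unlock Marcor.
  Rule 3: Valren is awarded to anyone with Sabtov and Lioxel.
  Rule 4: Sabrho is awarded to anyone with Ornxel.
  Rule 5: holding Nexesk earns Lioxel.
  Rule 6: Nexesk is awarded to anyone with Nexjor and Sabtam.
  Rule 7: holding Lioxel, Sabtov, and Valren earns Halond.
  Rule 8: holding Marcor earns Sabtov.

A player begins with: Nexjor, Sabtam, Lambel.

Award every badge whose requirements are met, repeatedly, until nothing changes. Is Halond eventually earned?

Yes

With Nexjor and Sabtam, Nexesk is earned (Rule 6).
With Sabtam and Nexesk, Marcor is earned (Rule 2).
With Nexesk, Lioxel is earned (Rule 5).
With Marcor, Sabtov is earned (Rule 8).
With Sabtov and Lioxel, Valren is earned (Rule 3).
With Lioxel, Sabtov, and Valren, Halond is earned (Rule 7).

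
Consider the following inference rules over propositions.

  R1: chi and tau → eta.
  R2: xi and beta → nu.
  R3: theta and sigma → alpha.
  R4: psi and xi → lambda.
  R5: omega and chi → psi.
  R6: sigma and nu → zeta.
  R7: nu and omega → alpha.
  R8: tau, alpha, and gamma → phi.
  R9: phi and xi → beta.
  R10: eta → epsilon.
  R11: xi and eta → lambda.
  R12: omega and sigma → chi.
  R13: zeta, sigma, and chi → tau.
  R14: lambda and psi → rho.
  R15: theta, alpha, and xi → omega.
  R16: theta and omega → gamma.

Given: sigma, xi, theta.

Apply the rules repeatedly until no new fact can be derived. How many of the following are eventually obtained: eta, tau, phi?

eta would need chi and tau (R1), but tau is never established.
tau would need zeta, sigma, and chi (R13), but zeta is never established.
phi would need tau, alpha, and gamma (R8), but tau is never established.
None of the 3 are reached.

0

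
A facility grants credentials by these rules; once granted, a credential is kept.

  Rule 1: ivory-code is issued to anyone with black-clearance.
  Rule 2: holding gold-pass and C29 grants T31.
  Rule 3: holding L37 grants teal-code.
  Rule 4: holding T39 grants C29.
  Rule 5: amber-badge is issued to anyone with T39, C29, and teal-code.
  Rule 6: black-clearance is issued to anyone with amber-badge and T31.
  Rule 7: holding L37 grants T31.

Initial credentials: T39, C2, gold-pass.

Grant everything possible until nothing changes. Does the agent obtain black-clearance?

No

black-clearance would need amber-badge and T31 (Rule 6), but amber-badge is never granted.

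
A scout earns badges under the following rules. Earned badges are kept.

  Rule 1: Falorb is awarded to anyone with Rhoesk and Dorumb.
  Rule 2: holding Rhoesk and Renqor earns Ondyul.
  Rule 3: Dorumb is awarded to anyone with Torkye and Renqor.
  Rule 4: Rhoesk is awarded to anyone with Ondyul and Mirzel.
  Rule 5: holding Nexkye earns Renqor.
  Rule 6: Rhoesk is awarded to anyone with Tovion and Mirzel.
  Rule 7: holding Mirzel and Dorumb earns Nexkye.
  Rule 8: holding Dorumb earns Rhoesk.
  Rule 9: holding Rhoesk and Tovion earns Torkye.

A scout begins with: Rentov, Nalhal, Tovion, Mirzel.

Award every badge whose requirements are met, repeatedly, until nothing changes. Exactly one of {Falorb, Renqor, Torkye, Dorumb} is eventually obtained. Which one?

With Tovion and Mirzel, Rhoesk is earned (Rule 6).
With Rhoesk and Tovion, Torkye is earned (Rule 9).
Renqor would need Nexkye (Rule 5), but Nexkye is never earned. Dorumb would need Torkye and Renqor (Rule 3), but Renqor is never earned. Falorb would need Rhoesk and Dorumb (Rule 1), but Dorumb is never earned.

Torkye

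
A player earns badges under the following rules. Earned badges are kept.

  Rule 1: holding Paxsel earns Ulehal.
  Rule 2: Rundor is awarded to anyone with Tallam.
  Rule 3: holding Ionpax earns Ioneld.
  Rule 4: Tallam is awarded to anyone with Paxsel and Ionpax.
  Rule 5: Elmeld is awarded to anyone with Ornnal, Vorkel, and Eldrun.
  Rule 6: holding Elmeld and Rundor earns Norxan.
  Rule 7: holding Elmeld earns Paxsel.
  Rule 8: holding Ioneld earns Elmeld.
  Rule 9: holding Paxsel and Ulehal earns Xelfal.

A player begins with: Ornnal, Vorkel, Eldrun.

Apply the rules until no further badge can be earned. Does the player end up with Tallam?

Tallam would need Paxsel and Ionpax (Rule 4), but Ionpax is never earned.

No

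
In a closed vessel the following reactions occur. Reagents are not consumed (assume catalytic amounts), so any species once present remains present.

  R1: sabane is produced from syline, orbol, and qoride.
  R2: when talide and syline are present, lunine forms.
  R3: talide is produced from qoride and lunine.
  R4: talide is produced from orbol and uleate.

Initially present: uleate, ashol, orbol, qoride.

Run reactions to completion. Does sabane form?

No

sabane would need syline, orbol, and qoride (R1), but syline never forms.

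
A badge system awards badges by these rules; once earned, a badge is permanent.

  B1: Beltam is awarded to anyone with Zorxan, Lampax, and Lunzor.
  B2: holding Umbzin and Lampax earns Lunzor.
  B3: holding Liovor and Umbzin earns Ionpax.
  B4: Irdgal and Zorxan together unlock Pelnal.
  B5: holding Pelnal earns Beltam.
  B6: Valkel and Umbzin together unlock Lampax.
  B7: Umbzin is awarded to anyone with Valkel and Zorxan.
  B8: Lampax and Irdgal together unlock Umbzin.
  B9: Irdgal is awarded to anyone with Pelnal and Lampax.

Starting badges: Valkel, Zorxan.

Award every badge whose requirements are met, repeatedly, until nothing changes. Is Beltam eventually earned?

With Valkel and Zorxan, Umbzin is earned (B7).
With Valkel and Umbzin, Lampax is earned (B6).
With Umbzin and Lampax, Lunzor is earned (B2).
With Zorxan, Lampax, and Lunzor, Beltam is earned (B1).

Yes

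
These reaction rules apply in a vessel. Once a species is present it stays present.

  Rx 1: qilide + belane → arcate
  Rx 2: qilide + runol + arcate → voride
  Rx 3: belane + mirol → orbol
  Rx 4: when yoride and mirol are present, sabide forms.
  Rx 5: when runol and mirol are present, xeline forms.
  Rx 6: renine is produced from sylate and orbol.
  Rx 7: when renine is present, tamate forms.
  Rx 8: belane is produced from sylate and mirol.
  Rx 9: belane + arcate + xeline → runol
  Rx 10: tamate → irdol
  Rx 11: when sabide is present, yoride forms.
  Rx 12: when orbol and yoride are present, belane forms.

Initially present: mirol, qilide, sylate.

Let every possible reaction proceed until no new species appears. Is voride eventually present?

voride would need qilide, runol, and arcate (Rx 2), but runol never forms.

No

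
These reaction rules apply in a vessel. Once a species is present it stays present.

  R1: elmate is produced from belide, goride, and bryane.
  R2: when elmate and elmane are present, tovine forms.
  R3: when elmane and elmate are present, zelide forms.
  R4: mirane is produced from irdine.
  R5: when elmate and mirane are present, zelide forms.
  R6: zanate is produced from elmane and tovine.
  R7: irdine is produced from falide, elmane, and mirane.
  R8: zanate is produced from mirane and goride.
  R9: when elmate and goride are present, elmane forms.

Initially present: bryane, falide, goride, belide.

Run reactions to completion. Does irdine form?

No

irdine would need falide, elmane, and mirane (R7), but mirane never forms.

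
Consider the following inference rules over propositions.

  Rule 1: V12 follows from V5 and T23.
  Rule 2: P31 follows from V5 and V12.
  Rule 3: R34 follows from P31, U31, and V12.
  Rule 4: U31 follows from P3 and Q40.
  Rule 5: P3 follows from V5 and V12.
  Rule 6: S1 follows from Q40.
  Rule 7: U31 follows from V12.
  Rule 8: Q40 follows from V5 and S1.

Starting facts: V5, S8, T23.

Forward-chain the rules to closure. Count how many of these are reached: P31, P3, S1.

V5 and T23 hold, so V12 follows (Rule 1).
V5 and V12 hold, so P31 follows (Rule 2).
V5 and V12 hold, so P3 follows (Rule 5).
P31: reached.
P3: reached.
S1 would need Q40 (Rule 6), but Q40 is never established.
Reached: P31 and P3 — 2 of the 3.

2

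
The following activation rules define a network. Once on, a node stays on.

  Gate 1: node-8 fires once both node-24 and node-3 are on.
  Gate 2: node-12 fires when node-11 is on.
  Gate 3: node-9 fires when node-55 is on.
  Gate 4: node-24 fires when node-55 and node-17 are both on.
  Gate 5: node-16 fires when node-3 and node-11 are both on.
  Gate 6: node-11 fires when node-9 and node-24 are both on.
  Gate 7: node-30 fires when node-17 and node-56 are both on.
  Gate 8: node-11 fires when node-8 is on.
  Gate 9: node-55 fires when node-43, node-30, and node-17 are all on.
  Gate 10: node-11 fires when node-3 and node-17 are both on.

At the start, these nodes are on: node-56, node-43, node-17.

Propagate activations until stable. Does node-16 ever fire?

node-16 would need node-3 and node-11 (Gate 5), but node-3 never turns on.

No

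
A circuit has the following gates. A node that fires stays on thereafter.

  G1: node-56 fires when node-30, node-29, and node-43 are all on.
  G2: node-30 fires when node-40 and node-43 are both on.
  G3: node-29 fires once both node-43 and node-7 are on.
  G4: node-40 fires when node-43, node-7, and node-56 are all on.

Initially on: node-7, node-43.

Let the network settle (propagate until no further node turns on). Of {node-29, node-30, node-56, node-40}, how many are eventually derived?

1

node-43 and node-7 are on, so node-29 fires (G3).
node-29: reached.
node-30 would need node-40 and node-43 (G2), but node-40 never turns on.
node-56 would need node-30, node-29, and node-43 (G1), but node-30 never turns on.
node-40 would need node-43, node-7, and node-56 (G4), but node-56 never turns on.
Reached: node-29 — 1 of the 4.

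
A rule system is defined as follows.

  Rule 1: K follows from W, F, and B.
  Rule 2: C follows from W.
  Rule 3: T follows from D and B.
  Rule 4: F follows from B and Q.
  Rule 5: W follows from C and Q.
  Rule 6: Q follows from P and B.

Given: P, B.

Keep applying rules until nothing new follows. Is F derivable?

Yes

From P and B, Rule 6 gives Q.
From B and Q, Rule 4 gives F.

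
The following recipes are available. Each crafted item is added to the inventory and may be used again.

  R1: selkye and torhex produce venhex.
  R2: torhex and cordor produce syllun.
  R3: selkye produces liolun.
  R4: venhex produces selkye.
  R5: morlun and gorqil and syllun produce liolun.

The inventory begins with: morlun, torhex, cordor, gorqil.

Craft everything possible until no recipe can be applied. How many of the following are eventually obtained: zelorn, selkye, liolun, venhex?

1

Using R2, torhex and cordor make syllun.
morlun and gorqil and syllun → liolun (R5).
No rule produces zelorn, and it is not given.
selkye would need venhex (R4), but venhex is never obtained.
liolun: reached.
venhex would need selkye and torhex (R1), but selkye is never obtained.
Reached: liolun — 1 of the 4.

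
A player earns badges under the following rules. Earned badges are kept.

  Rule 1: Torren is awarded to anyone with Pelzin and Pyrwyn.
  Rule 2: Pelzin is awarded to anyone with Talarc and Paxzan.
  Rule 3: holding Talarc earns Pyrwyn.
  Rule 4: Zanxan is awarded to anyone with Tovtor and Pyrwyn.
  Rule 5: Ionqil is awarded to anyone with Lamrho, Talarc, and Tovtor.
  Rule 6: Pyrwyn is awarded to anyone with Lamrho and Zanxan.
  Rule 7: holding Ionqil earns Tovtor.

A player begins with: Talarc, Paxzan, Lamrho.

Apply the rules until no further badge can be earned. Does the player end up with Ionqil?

No

Ionqil would need Lamrho, Talarc, and Tovtor (Rule 5), but Tovtor is never earned.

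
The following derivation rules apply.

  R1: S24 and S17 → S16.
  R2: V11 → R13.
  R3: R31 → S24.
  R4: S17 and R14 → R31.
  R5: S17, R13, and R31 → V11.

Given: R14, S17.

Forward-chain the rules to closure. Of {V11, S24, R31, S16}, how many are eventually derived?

From S17 and R14, R4 gives R31.
R31 holds, so S24 follows (R3).
S24 and S17 hold, so S16 follows (R1).
V11 would need S17, R13, and R31 (R5), but R13 is never established.
S24: reached.
R31: reached.
S16: reached.
Reached: S24, R31, and S16 — 3 of the 4.

3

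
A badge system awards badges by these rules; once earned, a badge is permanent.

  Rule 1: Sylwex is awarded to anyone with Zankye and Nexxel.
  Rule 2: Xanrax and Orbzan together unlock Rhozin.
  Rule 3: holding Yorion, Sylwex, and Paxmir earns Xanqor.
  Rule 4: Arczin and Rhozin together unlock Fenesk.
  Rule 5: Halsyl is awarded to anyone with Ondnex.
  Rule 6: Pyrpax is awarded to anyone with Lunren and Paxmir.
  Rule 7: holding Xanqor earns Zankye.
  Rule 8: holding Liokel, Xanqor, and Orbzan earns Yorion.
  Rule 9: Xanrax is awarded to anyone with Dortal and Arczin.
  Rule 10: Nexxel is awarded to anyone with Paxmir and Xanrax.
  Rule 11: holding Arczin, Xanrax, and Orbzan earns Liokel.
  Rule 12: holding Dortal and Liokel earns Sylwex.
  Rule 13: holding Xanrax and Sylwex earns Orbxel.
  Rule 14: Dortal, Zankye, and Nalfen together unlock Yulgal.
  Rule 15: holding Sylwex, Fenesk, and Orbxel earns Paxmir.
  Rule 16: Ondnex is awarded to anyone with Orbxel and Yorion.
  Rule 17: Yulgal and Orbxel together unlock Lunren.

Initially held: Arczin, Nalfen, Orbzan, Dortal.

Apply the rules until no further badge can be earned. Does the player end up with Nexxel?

Yes

With Dortal and Arczin, Xanrax is earned (Rule 9).
With Xanrax and Orbzan, Rhozin is earned (Rule 2).
With Arczin, Xanrax, and Orbzan, Liokel is earned (Rule 11).
With Dortal and Liokel, Sylwex is earned (Rule 12).
With Arczin and Rhozin, Fenesk is earned (Rule 4).
With Xanrax and Sylwex, Orbxel is earned (Rule 13).
With Sylwex, Fenesk, and Orbxel, Paxmir is earned (Rule 15).
With Paxmir and Xanrax, Nexxel is earned (Rule 10).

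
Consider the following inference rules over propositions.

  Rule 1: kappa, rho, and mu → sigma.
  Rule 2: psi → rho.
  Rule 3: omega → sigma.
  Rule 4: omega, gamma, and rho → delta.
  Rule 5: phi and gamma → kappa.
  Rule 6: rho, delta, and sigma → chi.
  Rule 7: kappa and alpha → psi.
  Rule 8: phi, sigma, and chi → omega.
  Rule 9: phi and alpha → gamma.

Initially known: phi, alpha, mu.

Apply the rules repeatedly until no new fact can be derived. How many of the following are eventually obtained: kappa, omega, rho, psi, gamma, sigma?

From phi and alpha, Rule 9 gives gamma.
phi and gamma hold, so kappa follows (Rule 5).
kappa and alpha hold, so psi follows (Rule 7).
From psi, Rule 2 gives rho.
kappa, rho, and mu hold, so sigma follows (Rule 1).
kappa: reached.
omega would need phi, sigma, and chi (Rule 8), but chi is never established.
rho: reached.
psi: reached.
gamma: reached.
sigma: reached.
Reached: kappa, rho, psi, gamma, and sigma — 5 of the 6.

5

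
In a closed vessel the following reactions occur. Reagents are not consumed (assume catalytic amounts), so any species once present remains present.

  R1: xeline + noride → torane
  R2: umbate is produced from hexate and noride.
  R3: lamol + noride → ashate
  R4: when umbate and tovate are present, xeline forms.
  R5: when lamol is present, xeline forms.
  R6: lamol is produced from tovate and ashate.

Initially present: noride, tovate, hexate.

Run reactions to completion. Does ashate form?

ashate would need lamol and noride (R3), but lamol never forms.

No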